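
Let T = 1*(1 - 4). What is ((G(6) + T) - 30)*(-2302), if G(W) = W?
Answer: 62154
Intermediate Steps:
T = -3 (T = 1*(-3) = -3)
((G(6) + T) - 30)*(-2302) = ((6 - 3) - 30)*(-2302) = (3 - 30)*(-2302) = -27*(-2302) = 62154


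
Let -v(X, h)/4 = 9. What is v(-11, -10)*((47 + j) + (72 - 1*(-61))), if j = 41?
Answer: -7956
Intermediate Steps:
v(X, h) = -36 (v(X, h) = -4*9 = -36)
v(-11, -10)*((47 + j) + (72 - 1*(-61))) = -36*((47 + 41) + (72 - 1*(-61))) = -36*(88 + (72 + 61)) = -36*(88 + 133) = -36*221 = -7956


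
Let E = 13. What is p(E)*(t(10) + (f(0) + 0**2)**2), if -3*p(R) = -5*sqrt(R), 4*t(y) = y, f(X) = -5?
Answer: 275*sqrt(13)/6 ≈ 165.25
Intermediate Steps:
t(y) = y/4
p(R) = 5*sqrt(R)/3 (p(R) = -(-5)*sqrt(R)/3 = 5*sqrt(R)/3)
p(E)*(t(10) + (f(0) + 0**2)**2) = (5*sqrt(13)/3)*((1/4)*10 + (-5 + 0**2)**2) = (5*sqrt(13)/3)*(5/2 + (-5 + 0)**2) = (5*sqrt(13)/3)*(5/2 + (-5)**2) = (5*sqrt(13)/3)*(5/2 + 25) = (5*sqrt(13)/3)*(55/2) = 275*sqrt(13)/6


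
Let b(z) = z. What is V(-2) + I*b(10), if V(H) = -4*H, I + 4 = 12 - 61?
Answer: -522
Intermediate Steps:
I = -53 (I = -4 + (12 - 61) = -4 - 49 = -53)
V(-2) + I*b(10) = -4*(-2) - 53*10 = 8 - 530 = -522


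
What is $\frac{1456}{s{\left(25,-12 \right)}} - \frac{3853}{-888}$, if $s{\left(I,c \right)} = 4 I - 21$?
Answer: $\frac{1597315}{70152} \approx 22.769$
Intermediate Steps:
$s{\left(I,c \right)} = -21 + 4 I$
$\frac{1456}{s{\left(25,-12 \right)}} - \frac{3853}{-888} = \frac{1456}{-21 + 4 \cdot 25} - \frac{3853}{-888} = \frac{1456}{-21 + 100} - - \frac{3853}{888} = \frac{1456}{79} + \frac{3853}{888} = \frac{1597315}{70152}$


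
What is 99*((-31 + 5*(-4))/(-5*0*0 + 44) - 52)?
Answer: -21051/4 ≈ -5262.8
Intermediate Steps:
99*((-31 + 5*(-4))/(-5*0*0 + 44) - 52) = 99*((-31 - 20)/(0*0 + 44) - 52) = 99*(-51/(0 + 44) - 52) = 99*(-51/44 - 52) = 99*(-2339/44) = -21051/4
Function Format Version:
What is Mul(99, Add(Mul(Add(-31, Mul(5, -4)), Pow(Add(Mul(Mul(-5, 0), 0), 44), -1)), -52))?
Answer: Rational(-21051, 4) ≈ -5262.8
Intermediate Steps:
Mul(99, Add(Mul(Add(-31, Mul(5, -4)), Pow(Add(Mul(Mul(-5, 0), 0), 44), -1)), -52)) = Mul(99, Add(Mul(Add(-31, -20), Pow(Add(Mul(0, 0), 44), -1)), -52)) = Mul(99, Add(Mul(-51, Pow(Add(0, 44), -1)), -52)) = Mul(99, Add(Mul(-51, Pow(44, -1)), -52)) = Mul(99, Add(Mul(-51, Rational(1, 44)), -52)) = Mul(99, Add(Rational(-51, 44), -52)) = Mul(99, Rational(-2339, 44)) = Rational(-21051, 4)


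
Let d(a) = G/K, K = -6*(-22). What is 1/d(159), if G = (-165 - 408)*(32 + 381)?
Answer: -44/78883 ≈ -0.00055779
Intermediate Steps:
G = -236649 (G = -573*413 = -236649)
K = 132
d(a) = -78883/44 (d(a) = -236649/132 = -236649*1/132 = -78883/44)
1/d(159) = 1/(-78883/44) = -44/78883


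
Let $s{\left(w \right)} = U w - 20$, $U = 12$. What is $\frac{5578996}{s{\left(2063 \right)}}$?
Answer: $\frac{1394749}{6184} \approx 225.54$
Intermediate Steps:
$s{\left(w \right)} = -20 + 12 w$ ($s{\left(w \right)} = 12 w - 20 = -20 + 12 w$)
$\frac{5578996}{s{\left(2063 \right)}} = \frac{5578996}{-20 + 12 \cdot 2063} = \frac{5578996}{-20 + 24756} = \frac{5578996}{24736} = 5578996 \cdot \frac{1}{24736} = \frac{1394749}{6184}$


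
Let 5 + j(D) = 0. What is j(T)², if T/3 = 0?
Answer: 25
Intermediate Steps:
T = 0 (T = 3*0 = 0)
j(D) = -5 (j(D) = -5 + 0 = -5)
j(T)² = (-5)² = 25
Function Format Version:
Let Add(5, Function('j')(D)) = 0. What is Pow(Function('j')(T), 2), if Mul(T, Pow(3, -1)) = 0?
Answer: 25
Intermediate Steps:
T = 0 (T = Mul(3, 0) = 0)
Function('j')(D) = -5 (Function('j')(D) = Add(-5, 0) = -5)
Pow(Function('j')(T), 2) = Pow(-5, 2) = 25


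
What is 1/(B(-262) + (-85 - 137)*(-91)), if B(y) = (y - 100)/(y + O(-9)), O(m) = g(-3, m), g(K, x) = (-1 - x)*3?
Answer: 119/2404219 ≈ 4.9496e-5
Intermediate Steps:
g(K, x) = -3 - 3*x
O(m) = -3 - 3*m
B(y) = (-100 + y)/(24 + y) (B(y) = (y - 100)/(y + (-3 - 3*(-9))) = (-100 + y)/(y + (-3 + 27)) = (-100 + y)/(y + 24) = (-100 + y)/(24 + y))
1/(B(-262) + (-85 - 137)*(-91)) = 1/((-100 - 262)/(24 - 262) + (-85 - 137)*(-91)) = 1/(-362/(-238) - 222*(-91)) = 1/(-1/238*(-362) + 20202) = 1/(181/119 + 20202) = 1/(2404219/119) = 119/2404219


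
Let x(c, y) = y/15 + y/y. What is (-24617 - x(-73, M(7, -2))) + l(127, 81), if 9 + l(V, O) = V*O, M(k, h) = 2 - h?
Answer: -215104/15 ≈ -14340.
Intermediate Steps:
l(V, O) = -9 + O*V (l(V, O) = -9 + V*O = -9 + O*V)
x(c, y) = 1 + y/15 (x(c, y) = y*(1/15) + 1 = y/15 + 1 = 1 + y/15)
(-24617 - x(-73, M(7, -2))) + l(127, 81) = (-24617 - (1 + (2 - 1*(-2))/15)) + (-9 + 81*127) = (-24617 - (1 + (2 + 2)/15)) + (-9 + 10287) = (-24617 - (1 + (1/15)*4)) + 10278 = (-24617 - (1 + 4/15)) + 10278 = (-24617 - 1*19/15) + 10278 = (-24617 - 19/15) + 10278 = -369274/15 + 10278 = -215104/15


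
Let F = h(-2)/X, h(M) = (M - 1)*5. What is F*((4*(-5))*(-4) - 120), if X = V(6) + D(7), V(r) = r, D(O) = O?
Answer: 600/13 ≈ 46.154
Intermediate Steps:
h(M) = -5 + 5*M (h(M) = (-1 + M)*5 = -5 + 5*M)
X = 13 (X = 6 + 7 = 13)
F = -15/13 (F = (-5 + 5*(-2))/13 = (-5 - 10)*(1/13) = -15*1/13 = -15/13 ≈ -1.1538)
F*((4*(-5))*(-4) - 120) = -15*((4*(-5))*(-4) - 120)/13 = -15*(-20*(-4) - 120)/13 = -15*(80 - 120)/13 = -15/13*(-40) = 600/13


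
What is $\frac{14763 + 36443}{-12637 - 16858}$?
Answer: $- \frac{51206}{29495} \approx -1.7361$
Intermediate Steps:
$\frac{14763 + 36443}{-12637 - 16858} = \frac{51206}{-29495} = 51206 \left(- \frac{1}{29495}\right) = - \frac{51206}{29495}$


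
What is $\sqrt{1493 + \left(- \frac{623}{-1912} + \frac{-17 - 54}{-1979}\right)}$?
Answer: $\frac{\sqrt{5345303706576146}}{1891924} \approx 38.644$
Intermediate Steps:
$\sqrt{1493 + \left(- \frac{623}{-1912} + \frac{-17 - 54}{-1979}\right)} = \sqrt{1493 + \left(\left(-623\right) \left(- \frac{1}{1912}\right) + \left(-17 - 54\right) \left(- \frac{1}{1979}\right)\right)} = \sqrt{1493 + \left(\frac{623}{1912} - - \frac{71}{1979}\right)} = \sqrt{1493 + \left(\frac{623}{1912} + \frac{71}{1979}\right)} = \sqrt{1493 + \frac{1368669}{3783848}} = \sqrt{\frac{5650653733}{3783848}} = \frac{\sqrt{5345303706576146}}{1891924}$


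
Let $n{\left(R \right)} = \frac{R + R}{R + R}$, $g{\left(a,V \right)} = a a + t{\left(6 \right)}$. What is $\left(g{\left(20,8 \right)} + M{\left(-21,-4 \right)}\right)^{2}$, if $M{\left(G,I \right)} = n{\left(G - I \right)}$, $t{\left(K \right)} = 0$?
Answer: $160801$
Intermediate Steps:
$g{\left(a,V \right)} = a^{2}$ ($g{\left(a,V \right)} = a a + 0 = a^{2} + 0 = a^{2}$)
$n{\left(R \right)} = 1$ ($n{\left(R \right)} = \frac{2 R}{2 R} = 2 R \frac{1}{2 R} = 1$)
$M{\left(G,I \right)} = 1$
$\left(g{\left(20,8 \right)} + M{\left(-21,-4 \right)}\right)^{2} = \left(20^{2} + 1\right)^{2} = \left(400 + 1\right)^{2} = 401^{2} = 160801$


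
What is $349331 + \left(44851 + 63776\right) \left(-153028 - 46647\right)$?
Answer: $-21689746894$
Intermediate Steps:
$349331 + \left(44851 + 63776\right) \left(-153028 - 46647\right) = 349331 + 108627 \left(-153028 - 46647\right) = 349331 + 108627 \left(-199675\right) = 349331 - 21690096225 = -21689746894$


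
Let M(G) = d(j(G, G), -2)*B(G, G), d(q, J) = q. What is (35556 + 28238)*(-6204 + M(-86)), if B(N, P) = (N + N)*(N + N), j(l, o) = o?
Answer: -162702003832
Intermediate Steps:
B(N, P) = 4*N² (B(N, P) = (2*N)*(2*N) = 4*N²)
M(G) = 4*G³ (M(G) = G*(4*G²) = 4*G³)
(35556 + 28238)*(-6204 + M(-86)) = (35556 + 28238)*(-6204 + 4*(-86)³) = 63794*(-6204 + 4*(-636056)) = 63794*(-6204 - 2544224) = 63794*(-2550428) = -162702003832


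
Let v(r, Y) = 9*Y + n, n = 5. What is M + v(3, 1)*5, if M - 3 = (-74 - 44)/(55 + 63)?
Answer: 72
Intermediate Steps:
v(r, Y) = 5 + 9*Y (v(r, Y) = 9*Y + 5 = 5 + 9*Y)
M = 2 (M = 3 + (-74 - 44)/(55 + 63) = 3 - 118/118 = 3 - 118*1/118 = 3 - 1 = 2)
M + v(3, 1)*5 = 2 + (5 + 9*1)*5 = 2 + (5 + 9)*5 = 2 + 14*5 = 2 + 70 = 72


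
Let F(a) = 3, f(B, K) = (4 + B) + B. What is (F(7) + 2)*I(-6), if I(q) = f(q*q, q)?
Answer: 380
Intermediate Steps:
f(B, K) = 4 + 2*B
I(q) = 4 + 2*q**2 (I(q) = 4 + 2*(q*q) = 4 + 2*q**2)
(F(7) + 2)*I(-6) = (3 + 2)*(4 + 2*(-6)**2) = 5*(4 + 2*36) = 5*(4 + 72) = 5*76 = 380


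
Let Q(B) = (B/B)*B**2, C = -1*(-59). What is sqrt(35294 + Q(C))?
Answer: 5*sqrt(1551) ≈ 196.91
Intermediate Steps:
C = 59
Q(B) = B**2 (Q(B) = 1*B**2 = B**2)
sqrt(35294 + Q(C)) = sqrt(35294 + 59**2) = sqrt(35294 + 3481) = sqrt(38775) = 5*sqrt(1551)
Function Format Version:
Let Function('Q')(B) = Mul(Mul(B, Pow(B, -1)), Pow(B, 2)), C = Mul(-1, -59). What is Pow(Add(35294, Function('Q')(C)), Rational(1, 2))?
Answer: Mul(5, Pow(1551, Rational(1, 2))) ≈ 196.91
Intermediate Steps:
C = 59
Function('Q')(B) = Pow(B, 2) (Function('Q')(B) = Mul(1, Pow(B, 2)) = Pow(B, 2))
Pow(Add(35294, Function('Q')(C)), Rational(1, 2)) = Pow(Add(35294, Pow(59, 2)), Rational(1, 2)) = Pow(Add(35294, 3481), Rational(1, 2)) = Pow(38775, Rational(1, 2)) = Mul(5, Pow(1551, Rational(1, 2)))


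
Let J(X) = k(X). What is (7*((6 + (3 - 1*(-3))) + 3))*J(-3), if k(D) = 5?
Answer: 525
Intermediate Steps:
J(X) = 5
(7*((6 + (3 - 1*(-3))) + 3))*J(-3) = (7*((6 + (3 - 1*(-3))) + 3))*5 = (7*((6 + (3 + 3)) + 3))*5 = (7*((6 + 6) + 3))*5 = (7*(12 + 3))*5 = (7*15)*5 = 105*5 = 525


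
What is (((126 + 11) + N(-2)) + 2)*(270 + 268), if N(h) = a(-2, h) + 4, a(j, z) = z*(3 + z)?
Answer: 75858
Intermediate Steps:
N(h) = 4 + h*(3 + h) (N(h) = h*(3 + h) + 4 = 4 + h*(3 + h))
(((126 + 11) + N(-2)) + 2)*(270 + 268) = (((126 + 11) + (4 - 2*(3 - 2))) + 2)*(270 + 268) = ((137 + (4 - 2*1)) + 2)*538 = ((137 + (4 - 2)) + 2)*538 = ((137 + 2) + 2)*538 = (139 + 2)*538 = 141*538 = 75858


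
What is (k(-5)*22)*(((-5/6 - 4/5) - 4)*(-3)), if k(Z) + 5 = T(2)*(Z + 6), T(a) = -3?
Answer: -14872/5 ≈ -2974.4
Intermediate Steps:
k(Z) = -23 - 3*Z (k(Z) = -5 - 3*(Z + 6) = -5 - 3*(6 + Z) = -5 + (-18 - 3*Z) = -23 - 3*Z)
(k(-5)*22)*(((-5/6 - 4/5) - 4)*(-3)) = ((-23 - 3*(-5))*22)*(((-5/6 - 4/5) - 4)*(-3)) = ((-23 + 15)*22)*(((-5*⅙ - 4*⅕) - 4)*(-3)) = (-8*22)*(((-⅚ - ⅘) - 4)*(-3)) = -176*(-49/30 - 4)*(-3) = -(-14872)*(-3)/15 = -176*169/10 = -14872/5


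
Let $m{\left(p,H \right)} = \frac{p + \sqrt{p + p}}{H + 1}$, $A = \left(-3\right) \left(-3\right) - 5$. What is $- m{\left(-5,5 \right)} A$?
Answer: $\frac{10}{3} - \frac{2 i \sqrt{10}}{3} \approx 3.3333 - 2.1082 i$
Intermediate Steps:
$A = 4$ ($A = 9 - 5 = 4$)
$m{\left(p,H \right)} = \frac{p + \sqrt{2} \sqrt{p}}{1 + H}$ ($m{\left(p,H \right)} = \frac{p + \sqrt{2 p}}{1 + H} = \frac{p + \sqrt{2} \sqrt{p}}{1 + H}$)
$- m{\left(-5,5 \right)} A = - \frac{-5 + \sqrt{2} \sqrt{-5}}{1 + 5} \cdot 4 = - \frac{-5 + \sqrt{2} i \sqrt{5}}{6} \cdot 4 = - \frac{-5 + i \sqrt{10}}{6} \cdot 4 = - (- \frac{5}{6} + \frac{i \sqrt{10}}{6}) 4 = \left(\frac{5}{6} - \frac{i \sqrt{10}}{6}\right) 4 = \frac{10}{3} - \frac{2 i \sqrt{10}}{3}$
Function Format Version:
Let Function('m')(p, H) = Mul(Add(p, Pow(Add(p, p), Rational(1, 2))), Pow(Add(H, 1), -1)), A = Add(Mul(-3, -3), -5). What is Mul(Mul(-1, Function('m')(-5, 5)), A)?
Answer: Add(Rational(10, 3), Mul(Rational(-2, 3), I, Pow(10, Rational(1, 2)))) ≈ Add(3.3333, Mul(-2.1082, I))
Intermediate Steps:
A = 4 (A = Add(9, -5) = 4)
Function('m')(p, H) = Mul(Pow(Add(1, H), -1), Add(p, Mul(Pow(2, Rational(1, 2)), Pow(p, Rational(1, 2))))) (Function('m')(p, H) = Mul(Add(p, Pow(Mul(2, p), Rational(1, 2))), Pow(Add(1, H), -1)) = Mul(Add(p, Mul(Pow(2, Rational(1, 2)), Pow(p, Rational(1, 2)))), Pow(Add(1, H), -1)) = Mul(Pow(Add(1, H), -1), Add(p, Mul(Pow(2, Rational(1, 2)), Pow(p, Rational(1, 2))))))
Mul(Mul(-1, Function('m')(-5, 5)), A) = Mul(Mul(-1, Mul(Pow(Add(1, 5), -1), Add(-5, Mul(Pow(2, Rational(1, 2)), Pow(-5, Rational(1, 2)))))), 4) = Mul(Mul(-1, Mul(Pow(6, -1), Add(-5, Mul(Pow(2, Rational(1, 2)), Mul(I, Pow(5, Rational(1, 2))))))), 4) = Mul(Mul(-1, Mul(Rational(1, 6), Add(-5, Mul(I, Pow(10, Rational(1, 2)))))), 4) = Mul(Mul(-1, Add(Rational(-5, 6), Mul(Rational(1, 6), I, Pow(10, Rational(1, 2))))), 4) = Mul(Add(Rational(5, 6), Mul(Rational(-1, 6), I, Pow(10, Rational(1, 2)))), 4) = Add(Rational(10, 3), Mul(Rational(-2, 3), I, Pow(10, Rational(1, 2))))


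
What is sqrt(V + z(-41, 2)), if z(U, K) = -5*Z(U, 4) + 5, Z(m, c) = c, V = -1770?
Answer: I*sqrt(1785) ≈ 42.249*I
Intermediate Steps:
z(U, K) = -15 (z(U, K) = -5*4 + 5 = -20 + 5 = -15)
sqrt(V + z(-41, 2)) = sqrt(-1770 - 15) = sqrt(-1785) = I*sqrt(1785)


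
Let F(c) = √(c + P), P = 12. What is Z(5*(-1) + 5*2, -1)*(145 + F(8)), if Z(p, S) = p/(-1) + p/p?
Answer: -580 - 8*√5 ≈ -597.89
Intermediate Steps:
F(c) = √(12 + c) (F(c) = √(c + 12) = √(12 + c))
Z(p, S) = 1 - p (Z(p, S) = p*(-1) + 1 = -p + 1 = 1 - p)
Z(5*(-1) + 5*2, -1)*(145 + F(8)) = (1 - (5*(-1) + 5*2))*(145 + √(12 + 8)) = (1 - (-5 + 10))*(145 + √20) = (1 - 1*5)*(145 + 2*√5) = (1 - 5)*(145 + 2*√5) = -4*(145 + 2*√5) = -580 - 8*√5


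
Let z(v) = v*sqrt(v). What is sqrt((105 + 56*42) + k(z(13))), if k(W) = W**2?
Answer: sqrt(4654) ≈ 68.220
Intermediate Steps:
z(v) = v**(3/2)
sqrt((105 + 56*42) + k(z(13))) = sqrt((105 + 56*42) + (13**(3/2))**2) = sqrt((105 + 2352) + (13*sqrt(13))**2) = sqrt(2457 + 2197) = sqrt(4654)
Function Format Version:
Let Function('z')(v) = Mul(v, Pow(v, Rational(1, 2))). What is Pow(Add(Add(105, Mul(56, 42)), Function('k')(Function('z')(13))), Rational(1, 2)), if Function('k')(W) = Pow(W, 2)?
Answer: Pow(4654, Rational(1, 2)) ≈ 68.220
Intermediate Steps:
Function('z')(v) = Pow(v, Rational(3, 2))
Pow(Add(Add(105, Mul(56, 42)), Function('k')(Function('z')(13))), Rational(1, 2)) = Pow(Add(Add(105, Mul(56, 42)), Pow(Pow(13, Rational(3, 2)), 2)), Rational(1, 2)) = Pow(Add(Add(105, 2352), Pow(Mul(13, Pow(13, Rational(1, 2))), 2)), Rational(1, 2)) = Pow(Add(2457, 2197), Rational(1, 2)) = Pow(4654, Rational(1, 2))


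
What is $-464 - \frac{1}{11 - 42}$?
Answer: $- \frac{14383}{31} \approx -463.97$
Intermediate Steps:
$-464 - \frac{1}{11 - 42} = -464 - \frac{1}{-31} = -464 - - \frac{1}{31} = -464 + \frac{1}{31} = - \frac{14383}{31}$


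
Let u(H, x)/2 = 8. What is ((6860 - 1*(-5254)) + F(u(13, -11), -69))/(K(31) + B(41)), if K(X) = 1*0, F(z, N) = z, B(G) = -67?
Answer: -12130/67 ≈ -181.04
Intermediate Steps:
u(H, x) = 16 (u(H, x) = 2*8 = 16)
K(X) = 0
((6860 - 1*(-5254)) + F(u(13, -11), -69))/(K(31) + B(41)) = ((6860 - 1*(-5254)) + 16)/(0 - 67) = ((6860 + 5254) + 16)/(-67) = (12114 + 16)*(-1/67) = 12130*(-1/67) = -12130/67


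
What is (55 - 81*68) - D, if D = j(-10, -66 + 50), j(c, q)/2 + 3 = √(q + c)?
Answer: -5447 - 2*I*√26 ≈ -5447.0 - 10.198*I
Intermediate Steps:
j(c, q) = -6 + 2*√(c + q) (j(c, q) = -6 + 2*√(q + c) = -6 + 2*√(c + q))
D = -6 + 2*I*√26 (D = -6 + 2*√(-10 + (-66 + 50)) = -6 + 2*√(-10 - 16) = -6 + 2*√(-26) = -6 + 2*(I*√26) = -6 + 2*I*√26 ≈ -6.0 + 10.198*I)
(55 - 81*68) - D = (55 - 81*68) - (-6 + 2*I*√26) = (55 - 5508) + (6 - 2*I*√26) = -5453 + (6 - 2*I*√26) = -5447 - 2*I*√26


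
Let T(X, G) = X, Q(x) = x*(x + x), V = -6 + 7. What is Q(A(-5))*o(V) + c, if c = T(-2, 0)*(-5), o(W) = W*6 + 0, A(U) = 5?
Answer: 310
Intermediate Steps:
V = 1
Q(x) = 2*x² (Q(x) = x*(2*x) = 2*x²)
o(W) = 6*W (o(W) = 6*W + 0 = 6*W)
c = 10 (c = -2*(-5) = 10)
Q(A(-5))*o(V) + c = (2*5²)*(6*1) + 10 = (2*25)*6 + 10 = 50*6 + 10 = 300 + 10 = 310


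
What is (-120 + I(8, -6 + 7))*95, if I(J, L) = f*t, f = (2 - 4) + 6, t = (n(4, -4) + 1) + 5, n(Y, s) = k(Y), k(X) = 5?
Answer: -7220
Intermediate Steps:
n(Y, s) = 5
t = 11 (t = (5 + 1) + 5 = 6 + 5 = 11)
f = 4 (f = -2 + 6 = 4)
I(J, L) = 44 (I(J, L) = 4*11 = 44)
(-120 + I(8, -6 + 7))*95 = (-120 + 44)*95 = -76*95 = -7220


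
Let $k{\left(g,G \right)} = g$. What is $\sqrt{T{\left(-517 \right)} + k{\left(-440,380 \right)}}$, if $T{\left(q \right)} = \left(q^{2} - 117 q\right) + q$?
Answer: $11 \sqrt{2701} \approx 571.68$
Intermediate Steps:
$T{\left(q \right)} = q^{2} - 116 q$
$\sqrt{T{\left(-517 \right)} + k{\left(-440,380 \right)}} = \sqrt{- 517 \left(-116 - 517\right) - 440} = \sqrt{\left(-517\right) \left(-633\right) - 440} = \sqrt{327261 - 440} = \sqrt{326821} = 11 \sqrt{2701}$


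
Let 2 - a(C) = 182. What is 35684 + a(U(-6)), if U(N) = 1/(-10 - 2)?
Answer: 35504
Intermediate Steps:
U(N) = -1/12 (U(N) = 1/(-12) = -1/12)
a(C) = -180 (a(C) = 2 - 1*182 = 2 - 182 = -180)
35684 + a(U(-6)) = 35684 - 180 = 35504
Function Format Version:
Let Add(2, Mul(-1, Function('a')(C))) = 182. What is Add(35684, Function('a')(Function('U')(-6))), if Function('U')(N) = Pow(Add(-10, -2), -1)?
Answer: 35504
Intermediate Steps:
Function('U')(N) = Rational(-1, 12) (Function('U')(N) = Pow(-12, -1) = Rational(-1, 12))
Function('a')(C) = -180 (Function('a')(C) = Add(2, Mul(-1, 182)) = Add(2, -182) = -180)
Add(35684, Function('a')(Function('U')(-6))) = Add(35684, -180) = 35504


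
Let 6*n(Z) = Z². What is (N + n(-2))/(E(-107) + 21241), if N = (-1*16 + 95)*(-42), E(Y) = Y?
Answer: -4976/31701 ≈ -0.15697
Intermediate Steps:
n(Z) = Z²/6
N = -3318 (N = (-16 + 95)*(-42) = 79*(-42) = -3318)
(N + n(-2))/(E(-107) + 21241) = (-3318 + (⅙)*(-2)²)/(-107 + 21241) = (-3318 + (⅙)*4)/21134 = (-3318 + ⅔)*(1/21134) = -9952/3*1/21134 = -4976/31701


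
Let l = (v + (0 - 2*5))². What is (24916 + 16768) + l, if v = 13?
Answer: 41693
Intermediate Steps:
l = 9 (l = (13 + (0 - 2*5))² = (13 + (0 - 10))² = (13 - 10)² = 3² = 9)
(24916 + 16768) + l = (24916 + 16768) + 9 = 41684 + 9 = 41693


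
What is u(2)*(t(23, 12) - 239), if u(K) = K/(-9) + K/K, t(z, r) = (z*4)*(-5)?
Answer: -1631/3 ≈ -543.67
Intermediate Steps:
t(z, r) = -20*z (t(z, r) = (4*z)*(-5) = -20*z)
u(K) = 1 - K/9 (u(K) = K*(-⅑) + 1 = -K/9 + 1 = 1 - K/9)
u(2)*(t(23, 12) - 239) = (1 - ⅑*2)*(-20*23 - 239) = (1 - 2/9)*(-460 - 239) = (7/9)*(-699) = -1631/3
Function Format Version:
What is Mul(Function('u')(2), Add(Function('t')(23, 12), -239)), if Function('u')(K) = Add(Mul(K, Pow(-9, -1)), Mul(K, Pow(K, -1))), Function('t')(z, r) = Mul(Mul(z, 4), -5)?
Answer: Rational(-1631, 3) ≈ -543.67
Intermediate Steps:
Function('t')(z, r) = Mul(-20, z) (Function('t')(z, r) = Mul(Mul(4, z), -5) = Mul(-20, z))
Function('u')(K) = Add(1, Mul(Rational(-1, 9), K)) (Function('u')(K) = Add(Mul(K, Rational(-1, 9)), 1) = Add(Mul(Rational(-1, 9), K), 1) = Add(1, Mul(Rational(-1, 9), K)))
Mul(Function('u')(2), Add(Function('t')(23, 12), -239)) = Mul(Add(1, Mul(Rational(-1, 9), 2)), Add(Mul(-20, 23), -239)) = Mul(Add(1, Rational(-2, 9)), Add(-460, -239)) = Mul(Rational(7, 9), -699) = Rational(-1631, 3)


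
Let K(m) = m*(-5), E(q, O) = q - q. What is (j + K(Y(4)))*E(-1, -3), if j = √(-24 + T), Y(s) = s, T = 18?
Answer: 0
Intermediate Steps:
E(q, O) = 0
j = I*√6 (j = √(-24 + 18) = √(-6) = I*√6 ≈ 2.4495*I)
K(m) = -5*m
(j + K(Y(4)))*E(-1, -3) = (I*√6 - 5*4)*0 = (I*√6 - 20)*0 = (-20 + I*√6)*0 = 0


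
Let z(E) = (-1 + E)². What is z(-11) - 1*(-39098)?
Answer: 39242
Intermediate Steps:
z(-11) - 1*(-39098) = (-1 - 11)² - 1*(-39098) = (-12)² + 39098 = 144 + 39098 = 39242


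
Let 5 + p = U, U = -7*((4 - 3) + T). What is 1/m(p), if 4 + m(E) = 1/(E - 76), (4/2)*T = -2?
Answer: -81/325 ≈ -0.24923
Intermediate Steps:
T = -1 (T = (1/2)*(-2) = -1)
U = 0 (U = -7*((4 - 3) - 1) = -7*(1 - 1) = -7*0 = 0)
p = -5 (p = -5 + 0 = -5)
m(E) = -4 + 1/(-76 + E) (m(E) = -4 + 1/(E - 76) = -4 + 1/(-76 + E))
1/m(p) = 1/((305 - 4*(-5))/(-76 - 5)) = 1/((305 + 20)/(-81)) = 1/(-1/81*325) = 1/(-325/81) = -81/325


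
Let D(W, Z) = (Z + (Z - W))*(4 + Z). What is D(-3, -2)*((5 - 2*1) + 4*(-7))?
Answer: 50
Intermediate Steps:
D(W, Z) = (4 + Z)*(-W + 2*Z) (D(W, Z) = (-W + 2*Z)*(4 + Z) = (4 + Z)*(-W + 2*Z))
D(-3, -2)*((5 - 2*1) + 4*(-7)) = (-4*(-3) + 2*(-2)² + 8*(-2) - 1*(-3)*(-2))*((5 - 2*1) + 4*(-7)) = (12 + 2*4 - 16 - 6)*((5 - 2) - 28) = (12 + 8 - 16 - 6)*(3 - 28) = -2*(-25) = 50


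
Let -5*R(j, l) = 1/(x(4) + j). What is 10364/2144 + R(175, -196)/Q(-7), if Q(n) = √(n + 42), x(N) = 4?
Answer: 2591/536 - √35/31325 ≈ 4.8338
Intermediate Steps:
Q(n) = √(42 + n)
R(j, l) = -1/(5*(4 + j))
10364/2144 + R(175, -196)/Q(-7) = 10364/2144 + (-1/(20 + 5*175))/(√(42 - 7)) = 10364*(1/2144) + (-1/(20 + 875))/(√35) = 2591/536 + (-1/895)*(√35/35) = 2591/536 + (-1*1/895)*(√35/35) = 2591/536 - √35/31325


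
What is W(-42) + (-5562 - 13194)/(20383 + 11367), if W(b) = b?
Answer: -676128/15875 ≈ -42.591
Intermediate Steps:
W(-42) + (-5562 - 13194)/(20383 + 11367) = -42 + (-5562 - 13194)/(20383 + 11367) = -42 - 18756/31750 = -42 - 18756*1/31750 = -42 - 9378/15875 = -676128/15875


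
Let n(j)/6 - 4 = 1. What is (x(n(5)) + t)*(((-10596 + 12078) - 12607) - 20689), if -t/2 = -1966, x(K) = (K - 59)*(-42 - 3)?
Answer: -166609918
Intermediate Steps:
n(j) = 30 (n(j) = 24 + 6*1 = 24 + 6 = 30)
x(K) = 2655 - 45*K (x(K) = (-59 + K)*(-45) = 2655 - 45*K)
t = 3932 (t = -2*(-1966) = 3932)
(x(n(5)) + t)*(((-10596 + 12078) - 12607) - 20689) = ((2655 - 45*30) + 3932)*(((-10596 + 12078) - 12607) - 20689) = ((2655 - 1350) + 3932)*((1482 - 12607) - 20689) = (1305 + 3932)*(-11125 - 20689) = 5237*(-31814) = -166609918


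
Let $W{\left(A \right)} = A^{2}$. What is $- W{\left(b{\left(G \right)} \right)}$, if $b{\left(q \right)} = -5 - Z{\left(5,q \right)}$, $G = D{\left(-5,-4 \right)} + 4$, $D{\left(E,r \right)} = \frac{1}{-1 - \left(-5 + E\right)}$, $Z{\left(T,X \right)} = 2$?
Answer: $-49$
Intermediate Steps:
$D{\left(E,r \right)} = \frac{1}{4 - E}$
$G = \frac{37}{9}$ ($G = - \frac{1}{-4 - 5} + 4 = - \frac{1}{-9} + 4 = \left(-1\right) \left(- \frac{1}{9}\right) + 4 = \frac{1}{9} + 4 = \frac{37}{9} \approx 4.1111$)
$b{\left(q \right)} = -7$ ($b{\left(q \right)} = -5 - 2 = -7$)
$- W{\left(b{\left(G \right)} \right)} = - \left(-7\right)^{2} = \left(-1\right) 49 = -49$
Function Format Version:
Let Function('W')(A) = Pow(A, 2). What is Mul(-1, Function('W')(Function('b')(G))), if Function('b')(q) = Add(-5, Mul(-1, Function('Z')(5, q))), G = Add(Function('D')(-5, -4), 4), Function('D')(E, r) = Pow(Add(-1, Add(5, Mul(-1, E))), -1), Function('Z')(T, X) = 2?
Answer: -49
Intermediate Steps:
Function('D')(E, r) = Pow(Add(4, Mul(-1, E)), -1)
G = Rational(37, 9) (G = Add(Mul(-1, Pow(Add(-4, -5), -1)), 4) = Add(Mul(-1, Pow(-9, -1)), 4) = Add(Mul(-1, Rational(-1, 9)), 4) = Add(Rational(1, 9), 4) = Rational(37, 9) ≈ 4.1111)
Function('b')(q) = -7 (Function('b')(q) = Add(-5, Mul(-1, 2)) = Add(-5, -2) = -7)
Mul(-1, Function('W')(Function('b')(G))) = Mul(-1, Pow(-7, 2)) = Mul(-1, 49) = -49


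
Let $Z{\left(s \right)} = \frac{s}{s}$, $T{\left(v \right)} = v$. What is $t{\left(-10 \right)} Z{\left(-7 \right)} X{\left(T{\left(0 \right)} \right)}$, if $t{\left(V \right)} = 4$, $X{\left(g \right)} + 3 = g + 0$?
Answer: $-12$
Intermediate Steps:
$X{\left(g \right)} = -3 + g$ ($X{\left(g \right)} = -3 + \left(g + 0\right) = -3 + g$)
$Z{\left(s \right)} = 1$
$t{\left(-10 \right)} Z{\left(-7 \right)} X{\left(T{\left(0 \right)} \right)} = 4 \cdot 1 \left(-3 + 0\right) = 4 \left(-3\right) = -12$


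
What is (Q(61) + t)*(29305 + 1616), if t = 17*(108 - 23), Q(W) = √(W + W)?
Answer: 44680845 + 30921*√122 ≈ 4.5022e+7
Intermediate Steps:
Q(W) = √2*√W (Q(W) = √(2*W) = √2*√W)
t = 1445 (t = 17*85 = 1445)
(Q(61) + t)*(29305 + 1616) = (√2*√61 + 1445)*(29305 + 1616) = (√122 + 1445)*30921 = (1445 + √122)*30921 = 44680845 + 30921*√122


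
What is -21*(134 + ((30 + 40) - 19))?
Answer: -3885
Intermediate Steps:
-21*(134 + ((30 + 40) - 19)) = -21*(134 + (70 - 19)) = -21*(134 + 51) = -21*185 = -3885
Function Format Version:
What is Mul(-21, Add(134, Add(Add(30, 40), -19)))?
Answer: -3885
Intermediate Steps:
Mul(-21, Add(134, Add(Add(30, 40), -19))) = Mul(-21, Add(134, Add(70, -19))) = Mul(-21, Add(134, 51)) = Mul(-21, 185) = -3885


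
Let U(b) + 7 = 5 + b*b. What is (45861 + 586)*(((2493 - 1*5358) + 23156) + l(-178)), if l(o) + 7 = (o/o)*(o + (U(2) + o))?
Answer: 925688710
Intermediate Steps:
U(b) = -2 + b² (U(b) = -7 + (5 + b*b) = -7 + (5 + b²) = -2 + b²)
l(o) = -5 + 2*o (l(o) = -7 + (o/o)*(o + ((-2 + 2²) + o)) = -7 + 1*(o + ((-2 + 4) + o)) = -7 + 1*(o + (2 + o)) = -7 + 1*(2 + 2*o) = -7 + (2 + 2*o) = -5 + 2*o)
(45861 + 586)*(((2493 - 1*5358) + 23156) + l(-178)) = (45861 + 586)*(((2493 - 1*5358) + 23156) + (-5 + 2*(-178))) = 46447*(((2493 - 5358) + 23156) + (-5 - 356)) = 46447*((-2865 + 23156) - 361) = 46447*(20291 - 361) = 46447*19930 = 925688710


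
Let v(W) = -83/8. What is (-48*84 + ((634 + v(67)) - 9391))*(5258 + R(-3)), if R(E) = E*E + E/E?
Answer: -134854215/2 ≈ -6.7427e+7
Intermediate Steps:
R(E) = 1 + E² (R(E) = E² + 1 = 1 + E²)
v(W) = -83/8 (v(W) = -83*⅛ = -83/8)
(-48*84 + ((634 + v(67)) - 9391))*(5258 + R(-3)) = (-48*84 + ((634 - 83/8) - 9391))*(5258 + (1 + (-3)²)) = (-4032 + (4989/8 - 9391))*(5258 + (1 + 9)) = (-4032 - 70139/8)*(5258 + 10) = -102395/8*5268 = -134854215/2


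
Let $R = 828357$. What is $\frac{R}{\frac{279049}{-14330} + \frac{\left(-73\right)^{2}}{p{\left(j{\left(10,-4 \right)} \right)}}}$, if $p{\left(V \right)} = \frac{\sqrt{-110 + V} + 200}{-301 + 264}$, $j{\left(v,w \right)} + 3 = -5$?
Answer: $\frac{11870355810 \left(- \sqrt{118} + 200 i\right)}{- 2881298890 i + 279049 \sqrt{118}} \approx -824.0 - 43.885 i$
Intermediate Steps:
$j{\left(v,w \right)} = -8$ ($j{\left(v,w \right)} = -3 - 5 = -8$)
$p{\left(V \right)} = - \frac{200}{37} - \frac{\sqrt{-110 + V}}{37}$ ($p{\left(V \right)} = \frac{200 + \sqrt{-110 + V}}{-37} = \left(200 + \sqrt{-110 + V}\right) \left(- \frac{1}{37}\right) = - \frac{200}{37} - \frac{\sqrt{-110 + V}}{37}$)
$\frac{R}{\frac{279049}{-14330} + \frac{\left(-73\right)^{2}}{p{\left(j{\left(10,-4 \right)} \right)}}} = \frac{828357}{\frac{279049}{-14330} + \frac{\left(-73\right)^{2}}{- \frac{200}{37} - \frac{\sqrt{-110 - 8}}{37}}} = \frac{828357}{279049 \left(- \frac{1}{14330}\right) + \frac{5329}{- \frac{200}{37} - \frac{\sqrt{-118}}{37}}} = \frac{828357}{- \frac{279049}{14330} + \frac{5329}{- \frac{200}{37} - \frac{i \sqrt{118}}{37}}}$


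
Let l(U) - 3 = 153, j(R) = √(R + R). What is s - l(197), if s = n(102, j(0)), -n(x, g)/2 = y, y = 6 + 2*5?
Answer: -188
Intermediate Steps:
j(R) = √2*√R (j(R) = √(2*R) = √2*√R)
l(U) = 156 (l(U) = 3 + 153 = 156)
y = 16 (y = 6 + 10 = 16)
n(x, g) = -32 (n(x, g) = -2*16 = -32)
s = -32
s - l(197) = -32 - 1*156 = -32 - 156 = -188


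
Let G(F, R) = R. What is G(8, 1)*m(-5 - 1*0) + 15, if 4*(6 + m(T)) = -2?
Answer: 17/2 ≈ 8.5000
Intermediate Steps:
m(T) = -13/2 (m(T) = -6 + (¼)*(-2) = -6 - ½ = -13/2)
G(8, 1)*m(-5 - 1*0) + 15 = 1*(-13/2) + 15 = -13/2 + 15 = 17/2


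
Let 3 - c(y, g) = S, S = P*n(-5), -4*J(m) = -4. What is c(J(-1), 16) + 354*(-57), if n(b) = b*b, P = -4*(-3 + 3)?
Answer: -20175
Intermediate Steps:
P = 0 (P = -4*0 = 0)
J(m) = 1 (J(m) = -¼*(-4) = 1)
n(b) = b²
S = 0 (S = 0*(-5)² = 0*25 = 0)
c(y, g) = 3 (c(y, g) = 3 - 1*0 = 3 + 0 = 3)
c(J(-1), 16) + 354*(-57) = 3 + 354*(-57) = 3 - 20178 = -20175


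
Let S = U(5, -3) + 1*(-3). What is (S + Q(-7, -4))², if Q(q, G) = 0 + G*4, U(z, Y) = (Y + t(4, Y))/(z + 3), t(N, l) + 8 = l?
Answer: 6889/16 ≈ 430.56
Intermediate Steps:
t(N, l) = -8 + l
U(z, Y) = (-8 + 2*Y)/(3 + z) (U(z, Y) = (Y + (-8 + Y))/(z + 3) = (-8 + 2*Y)/(3 + z))
Q(q, G) = 4*G (Q(q, G) = 0 + 4*G = 4*G)
S = -19/4 (S = 2*(-4 - 3)/(3 + 5) + 1*(-3) = 2*(-7)/8 - 3 = 2*(⅛)*(-7) - 3 = -7/4 - 3 = -19/4 ≈ -4.7500)
(S + Q(-7, -4))² = (-19/4 + 4*(-4))² = (-19/4 - 16)² = (-83/4)² = 6889/16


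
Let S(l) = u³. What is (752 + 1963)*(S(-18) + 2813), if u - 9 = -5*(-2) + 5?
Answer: 45169455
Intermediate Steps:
u = 24 (u = 9 + (-5*(-2) + 5) = 9 + (10 + 5) = 9 + 15 = 24)
S(l) = 13824 (S(l) = 24³ = 13824)
(752 + 1963)*(S(-18) + 2813) = (752 + 1963)*(13824 + 2813) = 2715*16637 = 45169455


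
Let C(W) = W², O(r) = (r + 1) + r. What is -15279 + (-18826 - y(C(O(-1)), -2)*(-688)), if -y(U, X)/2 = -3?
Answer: -29977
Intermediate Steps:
O(r) = 1 + 2*r (O(r) = (1 + r) + r = 1 + 2*r)
y(U, X) = 6 (y(U, X) = -2*(-3) = 6)
-15279 + (-18826 - y(C(O(-1)), -2)*(-688)) = -15279 + (-18826 - 6*(-688)) = -15279 + (-18826 - 1*(-4128)) = -15279 + (-18826 + 4128) = -15279 - 14698 = -29977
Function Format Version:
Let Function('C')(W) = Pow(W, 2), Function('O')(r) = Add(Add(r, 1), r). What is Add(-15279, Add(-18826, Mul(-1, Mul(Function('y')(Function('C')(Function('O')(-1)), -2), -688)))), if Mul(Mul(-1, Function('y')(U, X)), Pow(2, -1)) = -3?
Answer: -29977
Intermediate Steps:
Function('O')(r) = Add(1, Mul(2, r)) (Function('O')(r) = Add(Add(1, r), r) = Add(1, Mul(2, r)))
Function('y')(U, X) = 6 (Function('y')(U, X) = Mul(-2, -3) = 6)
Add(-15279, Add(-18826, Mul(-1, Mul(Function('y')(Function('C')(Function('O')(-1)), -2), -688)))) = Add(-15279, Add(-18826, Mul(-1, Mul(6, -688)))) = Add(-15279, Add(-18826, Mul(-1, -4128))) = Add(-15279, Add(-18826, 4128)) = Add(-15279, -14698) = -29977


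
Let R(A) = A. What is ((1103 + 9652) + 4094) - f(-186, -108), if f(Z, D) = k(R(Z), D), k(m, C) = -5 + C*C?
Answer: 3190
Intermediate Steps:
k(m, C) = -5 + C²
f(Z, D) = -5 + D²
((1103 + 9652) + 4094) - f(-186, -108) = ((1103 + 9652) + 4094) - (-5 + (-108)²) = (10755 + 4094) - (-5 + 11664) = 14849 - 1*11659 = 14849 - 11659 = 3190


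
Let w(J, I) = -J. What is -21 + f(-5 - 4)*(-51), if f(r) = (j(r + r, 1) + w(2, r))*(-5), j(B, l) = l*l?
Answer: -276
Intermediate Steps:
j(B, l) = l²
f(r) = 5 (f(r) = (1² - 1*2)*(-5) = (1 - 2)*(-5) = -1*(-5) = 5)
-21 + f(-5 - 4)*(-51) = -21 + 5*(-51) = -21 - 255 = -276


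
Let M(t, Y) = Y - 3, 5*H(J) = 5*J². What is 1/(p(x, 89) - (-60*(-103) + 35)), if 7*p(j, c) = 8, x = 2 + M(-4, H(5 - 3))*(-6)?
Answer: -7/43497 ≈ -0.00016093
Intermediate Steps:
H(J) = J² (H(J) = (5*J²)/5 = J²)
M(t, Y) = -3 + Y
x = -4 (x = 2 + (-3 + (5 - 3)²)*(-6) = 2 + (-3 + 2²)*(-6) = 2 + (-3 + 4)*(-6) = 2 + 1*(-6) = 2 - 6 = -4)
p(j, c) = 8/7 (p(j, c) = (⅐)*8 = 8/7)
1/(p(x, 89) - (-60*(-103) + 35)) = 1/(8/7 - (-60*(-103) + 35)) = 1/(8/7 - (6180 + 35)) = 1/(8/7 - 1*6215) = 1/(8/7 - 6215) = 1/(-43497/7) = -7/43497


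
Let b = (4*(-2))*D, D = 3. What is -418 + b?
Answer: -442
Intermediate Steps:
b = -24 (b = (4*(-2))*3 = -8*3 = -24)
-418 + b = -418 - 24 = -442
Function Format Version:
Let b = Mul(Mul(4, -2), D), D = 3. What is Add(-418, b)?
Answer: -442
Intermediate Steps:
b = -24 (b = Mul(Mul(4, -2), 3) = Mul(-8, 3) = -24)
Add(-418, b) = Add(-418, -24) = -442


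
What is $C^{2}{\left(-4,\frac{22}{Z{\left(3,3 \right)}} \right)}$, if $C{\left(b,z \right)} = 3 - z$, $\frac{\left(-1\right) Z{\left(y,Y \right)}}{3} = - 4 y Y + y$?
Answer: $\frac{625}{81} \approx 7.716$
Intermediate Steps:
$Z{\left(y,Y \right)} = - 3 y + 12 Y y$ ($Z{\left(y,Y \right)} = - 3 \left(- 4 y Y + y\right) = - 3 \left(- 4 Y y + y\right) = - 3 \left(y - 4 Y y\right) = - 3 y + 12 Y y$)
$C^{2}{\left(-4,\frac{22}{Z{\left(3,3 \right)}} \right)} = \left(3 - \frac{22}{3 \cdot 3 \left(-1 + 4 \cdot 3\right)}\right)^{2} = \left(3 - \frac{22}{3 \cdot 3 \left(-1 + 12\right)}\right)^{2} = \left(3 - \frac{22}{3 \cdot 3 \cdot 11}\right)^{2} = \left(3 - \frac{22}{99}\right)^{2} = \left(3 - 22 \cdot \frac{1}{99}\right)^{2} = \left(3 - \frac{2}{9}\right)^{2} = \left(\frac{25}{9}\right)^{2} = \frac{625}{81}$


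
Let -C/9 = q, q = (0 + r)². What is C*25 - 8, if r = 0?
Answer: -8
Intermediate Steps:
q = 0 (q = (0 + 0)² = 0² = 0)
C = 0 (C = -9*0 = 0)
C*25 - 8 = 0*25 - 8 = 0 - 8 = -8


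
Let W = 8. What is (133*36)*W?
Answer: 38304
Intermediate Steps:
(133*36)*W = (133*36)*8 = 4788*8 = 38304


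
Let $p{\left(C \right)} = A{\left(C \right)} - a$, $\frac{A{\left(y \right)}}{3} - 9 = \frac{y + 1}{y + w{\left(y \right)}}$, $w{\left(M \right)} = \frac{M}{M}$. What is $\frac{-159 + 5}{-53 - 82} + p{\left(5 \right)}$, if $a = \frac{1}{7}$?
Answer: $\frac{29293}{945} \approx 30.998$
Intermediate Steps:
$w{\left(M \right)} = 1$
$a = \frac{1}{7} \approx 0.14286$
$A{\left(y \right)} = 30$ ($A{\left(y \right)} = 27 + 3 \frac{y + 1}{y + 1} = 27 + 3 \frac{1 + y}{1 + y} = 27 + 3 \cdot 1 = 27 + 3 = 30$)
$p{\left(C \right)} = \frac{209}{7}$ ($p{\left(C \right)} = 30 - \frac{1}{7} = \frac{209}{7}$)
$\frac{-159 + 5}{-53 - 82} + p{\left(5 \right)} = \frac{-159 + 5}{-53 - 82} + \frac{209}{7} = - \frac{154}{-135} + \frac{209}{7} = \left(-154\right) \left(- \frac{1}{135}\right) + \frac{209}{7} = \frac{154}{135} + \frac{209}{7} = \frac{29293}{945}$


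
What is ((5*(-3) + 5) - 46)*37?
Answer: -2072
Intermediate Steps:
((5*(-3) + 5) - 46)*37 = ((-15 + 5) - 46)*37 = (-10 - 46)*37 = -56*37 = -2072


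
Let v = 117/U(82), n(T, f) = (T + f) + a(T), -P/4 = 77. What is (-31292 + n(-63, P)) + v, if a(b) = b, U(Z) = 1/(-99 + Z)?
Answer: -33715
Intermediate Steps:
P = -308 (P = -4*77 = -308)
n(T, f) = f + 2*T (n(T, f) = (T + f) + T = f + 2*T)
v = -1989 (v = 117/(1/(-99 + 82)) = 117/(1/(-17)) = 117/(-1/17) = 117*(-17) = -1989)
(-31292 + n(-63, P)) + v = (-31292 + (-308 + 2*(-63))) - 1989 = (-31292 + (-308 - 126)) - 1989 = (-31292 - 434) - 1989 = -31726 - 1989 = -33715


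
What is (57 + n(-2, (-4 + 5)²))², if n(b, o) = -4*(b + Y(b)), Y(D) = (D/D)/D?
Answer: 4489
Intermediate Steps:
Y(D) = 1/D
n(b, o) = -4*b - 4/b (n(b, o) = -4*(b + 1/b) = -4*b - 4/b)
(57 + n(-2, (-4 + 5)²))² = (57 + (-4*(-2) - 4/(-2)))² = (57 + (8 - 4*(-½)))² = (57 + (8 + 2))² = (57 + 10)² = 67² = 4489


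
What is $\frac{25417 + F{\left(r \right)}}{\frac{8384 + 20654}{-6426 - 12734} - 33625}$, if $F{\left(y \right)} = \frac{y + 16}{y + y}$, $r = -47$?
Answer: $- \frac{11444406910}{15140674893} \approx -0.75587$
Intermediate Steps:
$F{\left(y \right)} = \frac{16 + y}{2 y}$
$\frac{25417 + F{\left(r \right)}}{\frac{8384 + 20654}{-6426 - 12734} - 33625} = \frac{25417 + \frac{16 - 47}{2 \left(-47\right)}}{\frac{8384 + 20654}{-6426 - 12734} - 33625} = \frac{25417 + \frac{1}{2} \left(- \frac{1}{47}\right) \left(-31\right)}{\frac{29038}{-19160} - 33625} = \frac{25417 + \frac{31}{94}}{29038 \left(- \frac{1}{19160}\right) - 33625} = \frac{2389229}{94 \left(- \frac{14519}{9580} - 33625\right)} = \frac{2389229}{94 \left(- \frac{322142019}{9580}\right)} = \frac{2389229}{94} \left(- \frac{9580}{322142019}\right) = - \frac{11444406910}{15140674893}$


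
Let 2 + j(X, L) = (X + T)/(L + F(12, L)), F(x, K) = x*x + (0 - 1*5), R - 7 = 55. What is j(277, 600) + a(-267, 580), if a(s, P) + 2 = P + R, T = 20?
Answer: 471779/739 ≈ 638.40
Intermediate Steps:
R = 62 (R = 7 + 55 = 62)
F(x, K) = -5 + x² (F(x, K) = x² + (0 - 5) = x² - 5 = -5 + x²)
j(X, L) = -2 + (20 + X)/(139 + L) (j(X, L) = -2 + (X + 20)/(L + (-5 + 12²)) = -2 + (20 + X)/(L + (-5 + 144)) = -2 + (20 + X)/(L + 139) = -2 + (20 + X)/(139 + L))
a(s, P) = 60 + P (a(s, P) = -2 + (P + 62) = -2 + (62 + P) = 60 + P)
j(277, 600) + a(-267, 580) = (-258 + 277 - 2*600)/(139 + 600) + (60 + 580) = (-258 + 277 - 1200)/739 + 640 = (1/739)*(-1181) + 640 = -1181/739 + 640 = 471779/739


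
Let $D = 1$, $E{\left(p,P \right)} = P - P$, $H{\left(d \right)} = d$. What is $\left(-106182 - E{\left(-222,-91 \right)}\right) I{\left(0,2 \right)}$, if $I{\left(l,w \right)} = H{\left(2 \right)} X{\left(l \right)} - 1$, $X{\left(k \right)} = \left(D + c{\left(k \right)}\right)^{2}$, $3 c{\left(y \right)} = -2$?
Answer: $82586$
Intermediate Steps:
$E{\left(p,P \right)} = 0$
$c{\left(y \right)} = - \frac{2}{3}$ ($c{\left(y \right)} = \frac{1}{3} \left(-2\right) = - \frac{2}{3}$)
$X{\left(k \right)} = \frac{1}{9}$ ($X{\left(k \right)} = \left(1 - \frac{2}{3}\right)^{2} = \left(\frac{1}{3}\right)^{2} = \frac{1}{9}$)
$I{\left(l,w \right)} = - \frac{7}{9}$ ($I{\left(l,w \right)} = 2 \cdot \frac{1}{9} - 1 = \frac{2}{9} - 1 = - \frac{7}{9}$)
$\left(-106182 - E{\left(-222,-91 \right)}\right) I{\left(0,2 \right)} = \left(-106182 - 0\right) \left(- \frac{7}{9}\right) = \left(-106182 + 0\right) \left(- \frac{7}{9}\right) = \left(-106182\right) \left(- \frac{7}{9}\right) = 82586$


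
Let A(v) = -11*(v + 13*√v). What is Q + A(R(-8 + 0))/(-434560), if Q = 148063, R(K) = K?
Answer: 8042782149/54320 + 143*I*√2/217280 ≈ 1.4806e+5 + 0.00093075*I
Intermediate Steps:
A(v) = -143*√v - 11*v
Q + A(R(-8 + 0))/(-434560) = 148063 + (-143*√(-8 + 0) - 11*(-8 + 0))/(-434560) = 148063 + (-286*I*√2 - 11*(-8))*(-1/434560) = 148063 + (-286*I*√2 + 88)*(-1/434560) = 148063 + (88 - 286*I*√2)*(-1/434560) = 148063 + (-11/54320 + 143*I*√2/217280) = 8042782149/54320 + 143*I*√2/217280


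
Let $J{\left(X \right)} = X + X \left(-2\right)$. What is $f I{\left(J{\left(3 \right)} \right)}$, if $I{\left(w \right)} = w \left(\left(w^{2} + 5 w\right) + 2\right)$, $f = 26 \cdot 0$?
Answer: $0$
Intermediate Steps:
$f = 0$
$J{\left(X \right)} = - X$ ($J{\left(X \right)} = X - 2 X = - X$)
$I{\left(w \right)} = w \left(2 + w^{2} + 5 w\right)$
$f I{\left(J{\left(3 \right)} \right)} = 0 \left(-1\right) 3 \left(2 + \left(\left(-1\right) 3\right)^{2} + 5 \left(\left(-1\right) 3\right)\right) = 0 \left(- 3 \left(2 + \left(-3\right)^{2} + 5 \left(-3\right)\right)\right) = 0 \left(- 3 \left(2 + 9 - 15\right)\right) = 0 \left(\left(-3\right) \left(-4\right)\right) = 0 \cdot 12 = 0$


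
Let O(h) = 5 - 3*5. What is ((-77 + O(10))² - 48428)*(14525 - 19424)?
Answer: 200168241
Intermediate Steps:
O(h) = -10 (O(h) = 5 - 15 = -10)
((-77 + O(10))² - 48428)*(14525 - 19424) = ((-77 - 10)² - 48428)*(14525 - 19424) = ((-87)² - 48428)*(-4899) = (7569 - 48428)*(-4899) = -40859*(-4899) = 200168241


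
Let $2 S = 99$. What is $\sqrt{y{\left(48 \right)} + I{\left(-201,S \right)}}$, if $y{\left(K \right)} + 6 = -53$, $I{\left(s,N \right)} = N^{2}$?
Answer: $\frac{\sqrt{9565}}{2} \approx 48.9$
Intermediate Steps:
$S = \frac{99}{2}$ ($S = \frac{1}{2} \cdot 99 = \frac{99}{2} \approx 49.5$)
$y{\left(K \right)} = -59$ ($y{\left(K \right)} = -6 - 53 = -59$)
$\sqrt{y{\left(48 \right)} + I{\left(-201,S \right)}} = \sqrt{-59 + \left(\frac{99}{2}\right)^{2}} = \sqrt{-59 + \frac{9801}{4}} = \sqrt{\frac{9565}{4}} = \frac{\sqrt{9565}}{2}$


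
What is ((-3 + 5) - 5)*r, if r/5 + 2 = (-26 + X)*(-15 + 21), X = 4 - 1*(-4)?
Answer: 1650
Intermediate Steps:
X = 8 (X = 4 + 4 = 8)
r = -550 (r = -10 + 5*((-26 + 8)*(-15 + 21)) = -10 + 5*(-18*6) = -10 + 5*(-108) = -10 - 540 = -550)
((-3 + 5) - 5)*r = ((-3 + 5) - 5)*(-550) = (2 - 5)*(-550) = -3*(-550) = 1650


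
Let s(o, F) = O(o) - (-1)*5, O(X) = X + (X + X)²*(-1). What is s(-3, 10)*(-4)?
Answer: 136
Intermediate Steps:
O(X) = X - 4*X² (O(X) = X + (2*X)²*(-1) = X + (4*X²)*(-1) = X - 4*X²)
s(o, F) = 5 + o*(1 - 4*o) (s(o, F) = o*(1 - 4*o) - (-1)*5 = o*(1 - 4*o) - 1*(-5) = o*(1 - 4*o) + 5 = 5 + o*(1 - 4*o))
s(-3, 10)*(-4) = (5 - 1*(-3)*(-1 + 4*(-3)))*(-4) = (5 - 1*(-3)*(-1 - 12))*(-4) = (5 - 1*(-3)*(-13))*(-4) = (5 - 39)*(-4) = -34*(-4) = 136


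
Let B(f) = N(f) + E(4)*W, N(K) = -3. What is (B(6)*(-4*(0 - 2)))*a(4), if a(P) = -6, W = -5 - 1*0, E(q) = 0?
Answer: 144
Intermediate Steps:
W = -5 (W = -5 + 0 = -5)
B(f) = -3 (B(f) = -3 + 0*(-5) = -3 + 0 = -3)
(B(6)*(-4*(0 - 2)))*a(4) = -(-12)*(0 - 2)*(-6) = -(-12)*(-2)*(-6) = -3*8*(-6) = -24*(-6) = 144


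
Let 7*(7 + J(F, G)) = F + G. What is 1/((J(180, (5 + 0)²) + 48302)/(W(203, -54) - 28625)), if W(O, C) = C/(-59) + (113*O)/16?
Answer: -35934829/63865376 ≈ -0.56266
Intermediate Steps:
W(O, C) = -C/59 + 113*O/16 (W(O, C) = C*(-1/59) + (113*O)*(1/16) = -C/59 + 113*O/16)
J(F, G) = -7 + F/7 + G/7 (J(F, G) = -7 + (F + G)/7 = -7 + (F/7 + G/7) = -7 + F/7 + G/7)
1/((J(180, (5 + 0)²) + 48302)/(W(203, -54) - 28625)) = 1/(((-7 + (⅐)*180 + (5 + 0)²/7) + 48302)/((-1/59*(-54) + (113/16)*203) - 28625)) = 1/(((-7 + 180/7 + (⅐)*5²) + 48302)/((54/59 + 22939/16) - 28625)) = 1/(((-7 + 180/7 + (⅐)*25) + 48302)/(1354265/944 - 28625)) = 1/(((-7 + 180/7 + 25/7) + 48302)/(-25667735/944)) = 1/((156/7 + 48302)*(-944/25667735)) = 1/((338270/7)*(-944/25667735)) = 1/(-63865376/35934829) = -35934829/63865376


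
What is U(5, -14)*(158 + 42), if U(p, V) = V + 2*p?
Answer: -800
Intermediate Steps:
U(5, -14)*(158 + 42) = (-14 + 2*5)*(158 + 42) = (-14 + 10)*200 = -4*200 = -800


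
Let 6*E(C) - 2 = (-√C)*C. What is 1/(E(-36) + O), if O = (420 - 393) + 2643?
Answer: 24033/64187785 - 324*I/64187785 ≈ 0.00037442 - 5.0477e-6*I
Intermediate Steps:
E(C) = ⅓ - C^(3/2)/6 (E(C) = ⅓ + ((-√C)*C)/6 = ⅓ + (-C^(3/2))/6 = ⅓ - C^(3/2)/6)
O = 2670 (O = 27 + 2643 = 2670)
1/(E(-36) + O) = 1/((⅓ - (-36)*I) + 2670) = 1/((⅓ + 36*I) + 2670) = 1/(8011/3 + 36*I) = 9*(8011/3 - 36*I)/64187785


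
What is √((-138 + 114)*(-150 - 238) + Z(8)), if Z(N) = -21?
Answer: √9291 ≈ 96.390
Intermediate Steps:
√((-138 + 114)*(-150 - 238) + Z(8)) = √((-138 + 114)*(-150 - 238) - 21) = √(-24*(-388) - 21) = √(9312 - 21) = √9291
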